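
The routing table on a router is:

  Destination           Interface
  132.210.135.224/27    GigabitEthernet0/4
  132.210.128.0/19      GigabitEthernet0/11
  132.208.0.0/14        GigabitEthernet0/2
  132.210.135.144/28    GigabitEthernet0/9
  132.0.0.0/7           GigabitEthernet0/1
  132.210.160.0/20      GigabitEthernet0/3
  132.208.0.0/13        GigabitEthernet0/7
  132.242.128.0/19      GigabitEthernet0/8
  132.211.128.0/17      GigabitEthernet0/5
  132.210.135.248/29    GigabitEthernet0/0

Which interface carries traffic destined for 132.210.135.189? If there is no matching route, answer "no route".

GigabitEthernet0/11

Routes whose prefix contains 132.210.135.189:
  132.0.0.0/7 (132.0.0.0 - 133.255.255.255) -> GigabitEthernet0/1
  132.208.0.0/13 (132.208.0.0 - 132.215.255.255) -> GigabitEthernet0/7
  132.208.0.0/14 (132.208.0.0 - 132.211.255.255) -> GigabitEthernet0/2
  132.210.128.0/19 (132.210.128.0 - 132.210.159.255) -> GigabitEthernet0/11
More-specific entries that do NOT match:
  132.210.135.248/29 (132.210.135.248 - 132.210.135.255) does not contain 132.210.135.189
  132.210.135.144/28 (132.210.135.144 - 132.210.135.159) does not contain 132.210.135.189
  132.210.135.224/27 (132.210.135.224 - 132.210.135.255) does not contain 132.210.135.189
  132.210.160.0/20 (132.210.160.0 - 132.210.175.255) does not contain 132.210.135.189
Longest matching prefix is /19 -> interface GigabitEthernet0/11.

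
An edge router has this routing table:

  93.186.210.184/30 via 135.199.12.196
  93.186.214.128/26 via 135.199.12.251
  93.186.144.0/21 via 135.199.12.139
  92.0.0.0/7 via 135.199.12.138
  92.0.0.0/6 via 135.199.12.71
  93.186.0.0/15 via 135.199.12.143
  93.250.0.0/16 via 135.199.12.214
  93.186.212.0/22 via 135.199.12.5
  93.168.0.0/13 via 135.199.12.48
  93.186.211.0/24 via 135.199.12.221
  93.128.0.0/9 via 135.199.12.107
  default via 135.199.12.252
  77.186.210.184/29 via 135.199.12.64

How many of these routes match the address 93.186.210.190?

Prefixes containing 93.186.210.190:
  0.0.0.0/0 (default, matches everything)
  92.0.0.0/6 (92.0.0.0 - 95.255.255.255)
  92.0.0.0/7 (92.0.0.0 - 93.255.255.255)
  93.128.0.0/9 (93.128.0.0 - 93.255.255.255)
  93.186.0.0/15 (93.186.0.0 - 93.187.255.255)
Total matching entries: 5.

5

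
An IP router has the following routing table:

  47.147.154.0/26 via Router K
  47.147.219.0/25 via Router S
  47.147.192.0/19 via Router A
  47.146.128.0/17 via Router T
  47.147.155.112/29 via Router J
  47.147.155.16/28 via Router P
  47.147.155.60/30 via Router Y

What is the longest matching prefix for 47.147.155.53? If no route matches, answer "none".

47.147.155.53 is outside every listed prefix and there is no default route.

none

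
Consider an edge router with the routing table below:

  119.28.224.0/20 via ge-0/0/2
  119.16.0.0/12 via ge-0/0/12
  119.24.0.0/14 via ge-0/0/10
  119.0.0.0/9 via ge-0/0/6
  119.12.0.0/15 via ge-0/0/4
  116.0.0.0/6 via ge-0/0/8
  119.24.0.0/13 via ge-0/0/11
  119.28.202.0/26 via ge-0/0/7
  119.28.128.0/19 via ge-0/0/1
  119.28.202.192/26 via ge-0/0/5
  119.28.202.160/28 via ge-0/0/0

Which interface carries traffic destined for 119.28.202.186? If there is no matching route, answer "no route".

Routes whose prefix contains 119.28.202.186:
  116.0.0.0/6 (116.0.0.0 - 119.255.255.255) -> ge-0/0/8
  119.0.0.0/9 (119.0.0.0 - 119.127.255.255) -> ge-0/0/6
  119.16.0.0/12 (119.16.0.0 - 119.31.255.255) -> ge-0/0/12
  119.24.0.0/13 (119.24.0.0 - 119.31.255.255) -> ge-0/0/11
More-specific entries that do NOT match:
  119.28.202.160/28 (119.28.202.160 - 119.28.202.175) does not contain 119.28.202.186
  119.28.202.0/26 (119.28.202.0 - 119.28.202.63) does not contain 119.28.202.186
  119.28.202.192/26 (119.28.202.192 - 119.28.202.255) does not contain 119.28.202.186
  119.28.224.0/20 (119.28.224.0 - 119.28.239.255) does not contain 119.28.202.186
  119.28.128.0/19 (119.28.128.0 - 119.28.159.255) does not contain 119.28.202.186
  119.12.0.0/15 (119.12.0.0 - 119.13.255.255) does not contain 119.28.202.186
  119.24.0.0/14 (119.24.0.0 - 119.27.255.255) does not contain 119.28.202.186
Longest matching prefix is /13 -> interface ge-0/0/11.

ge-0/0/11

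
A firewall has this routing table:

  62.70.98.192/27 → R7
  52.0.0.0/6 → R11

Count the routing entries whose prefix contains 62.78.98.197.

0

No listed prefix contains 62.78.98.197.
Total matching entries: 0.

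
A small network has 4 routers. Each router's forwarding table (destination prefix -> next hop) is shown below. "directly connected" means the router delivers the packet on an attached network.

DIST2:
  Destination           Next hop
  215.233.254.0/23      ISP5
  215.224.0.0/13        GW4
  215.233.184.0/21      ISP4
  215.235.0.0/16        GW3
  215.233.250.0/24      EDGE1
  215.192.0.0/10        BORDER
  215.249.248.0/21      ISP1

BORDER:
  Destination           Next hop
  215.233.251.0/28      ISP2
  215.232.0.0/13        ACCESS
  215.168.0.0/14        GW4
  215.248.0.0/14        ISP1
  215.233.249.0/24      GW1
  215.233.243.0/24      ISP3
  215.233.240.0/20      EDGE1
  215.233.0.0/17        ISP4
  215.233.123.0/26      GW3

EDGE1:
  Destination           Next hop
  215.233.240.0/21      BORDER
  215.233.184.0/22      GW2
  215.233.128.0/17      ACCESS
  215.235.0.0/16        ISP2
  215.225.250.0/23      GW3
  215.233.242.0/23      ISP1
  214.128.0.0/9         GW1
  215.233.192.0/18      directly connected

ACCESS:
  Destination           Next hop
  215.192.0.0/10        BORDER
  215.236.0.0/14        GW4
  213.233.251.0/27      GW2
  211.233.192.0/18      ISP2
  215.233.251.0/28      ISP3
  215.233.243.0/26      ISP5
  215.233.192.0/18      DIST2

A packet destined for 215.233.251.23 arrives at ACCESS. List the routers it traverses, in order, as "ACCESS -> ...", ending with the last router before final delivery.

ACCESS -> DIST2 -> BORDER -> EDGE1

At ACCESS: longest match for 215.233.251.23 is 215.233.192.0/18 -> DIST2
At DIST2: longest match for 215.233.251.23 is 215.192.0.0/10 -> BORDER
At BORDER: longest match for 215.233.251.23 is 215.233.240.0/20 -> EDGE1
At EDGE1: longest match for 215.233.251.23 is 215.233.192.0/18 -> directly connected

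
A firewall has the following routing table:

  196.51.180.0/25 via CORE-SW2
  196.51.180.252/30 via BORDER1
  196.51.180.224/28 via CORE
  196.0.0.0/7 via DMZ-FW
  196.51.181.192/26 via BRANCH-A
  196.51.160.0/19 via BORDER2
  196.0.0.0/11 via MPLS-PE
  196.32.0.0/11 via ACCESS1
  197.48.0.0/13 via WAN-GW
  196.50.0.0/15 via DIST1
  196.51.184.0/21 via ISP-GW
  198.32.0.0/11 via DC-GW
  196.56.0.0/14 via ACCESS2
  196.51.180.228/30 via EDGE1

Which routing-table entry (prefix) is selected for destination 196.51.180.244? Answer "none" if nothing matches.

Entries matching 196.51.180.244:
  196.0.0.0/7 (196.0.0.0 - 197.255.255.255)
  196.32.0.0/11 (196.32.0.0 - 196.63.255.255)
  196.50.0.0/15 (196.50.0.0 - 196.51.255.255)
  196.51.160.0/19 (196.51.160.0 - 196.51.191.255)
Most specific is 196.51.160.0/19.

196.51.160.0/19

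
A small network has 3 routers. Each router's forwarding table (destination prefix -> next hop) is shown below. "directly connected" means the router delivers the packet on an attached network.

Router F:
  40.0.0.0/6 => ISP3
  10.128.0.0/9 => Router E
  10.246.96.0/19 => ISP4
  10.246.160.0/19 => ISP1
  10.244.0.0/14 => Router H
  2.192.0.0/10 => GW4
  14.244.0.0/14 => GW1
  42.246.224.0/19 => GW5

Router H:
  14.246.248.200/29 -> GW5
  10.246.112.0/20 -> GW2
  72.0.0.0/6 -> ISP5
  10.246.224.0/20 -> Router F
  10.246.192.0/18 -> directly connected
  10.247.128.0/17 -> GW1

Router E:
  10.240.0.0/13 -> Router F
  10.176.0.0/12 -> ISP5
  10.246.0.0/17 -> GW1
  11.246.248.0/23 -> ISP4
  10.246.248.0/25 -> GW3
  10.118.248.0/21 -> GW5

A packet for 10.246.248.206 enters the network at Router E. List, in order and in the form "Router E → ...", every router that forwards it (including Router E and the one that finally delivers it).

Router E → Router F → Router H

At Router E: longest match for 10.246.248.206 is 10.240.0.0/13 -> Router F
At Router F: longest match for 10.246.248.206 is 10.244.0.0/14 -> Router H
At Router H: longest match for 10.246.248.206 is 10.246.192.0/18 -> directly connected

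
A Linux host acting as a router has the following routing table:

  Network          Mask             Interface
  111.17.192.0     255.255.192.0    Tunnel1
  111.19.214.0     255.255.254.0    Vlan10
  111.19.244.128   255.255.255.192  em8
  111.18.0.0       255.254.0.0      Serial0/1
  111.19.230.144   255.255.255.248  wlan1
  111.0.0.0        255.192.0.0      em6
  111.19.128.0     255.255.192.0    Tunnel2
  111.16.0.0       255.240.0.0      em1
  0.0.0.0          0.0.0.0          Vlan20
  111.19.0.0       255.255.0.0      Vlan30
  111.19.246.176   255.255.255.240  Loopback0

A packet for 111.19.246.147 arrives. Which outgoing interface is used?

Vlan30

Routes whose prefix contains 111.19.246.147:
  0.0.0.0/0 (default, matches everything) -> Vlan20
  111.0.0.0/10 (111.0.0.0 - 111.63.255.255) -> em6
  111.16.0.0/12 (111.16.0.0 - 111.31.255.255) -> em1
  111.18.0.0/15 (111.18.0.0 - 111.19.255.255) -> Serial0/1
  111.19.0.0/16 (111.19.0.0 - 111.19.255.255) -> Vlan30
More-specific entries that do NOT match:
  111.19.230.144/29 (111.19.230.144 - 111.19.230.151) does not contain 111.19.246.147
  111.19.246.176/28 (111.19.246.176 - 111.19.246.191) does not contain 111.19.246.147
  111.19.244.128/26 (111.19.244.128 - 111.19.244.191) does not contain 111.19.246.147
  111.19.214.0/23 (111.19.214.0 - 111.19.215.255) does not contain 111.19.246.147
  111.17.192.0/18 (111.17.192.0 - 111.17.255.255) does not contain 111.19.246.147
  111.19.128.0/18 (111.19.128.0 - 111.19.191.255) does not contain 111.19.246.147
Longest matching prefix is /16 -> interface Vlan30.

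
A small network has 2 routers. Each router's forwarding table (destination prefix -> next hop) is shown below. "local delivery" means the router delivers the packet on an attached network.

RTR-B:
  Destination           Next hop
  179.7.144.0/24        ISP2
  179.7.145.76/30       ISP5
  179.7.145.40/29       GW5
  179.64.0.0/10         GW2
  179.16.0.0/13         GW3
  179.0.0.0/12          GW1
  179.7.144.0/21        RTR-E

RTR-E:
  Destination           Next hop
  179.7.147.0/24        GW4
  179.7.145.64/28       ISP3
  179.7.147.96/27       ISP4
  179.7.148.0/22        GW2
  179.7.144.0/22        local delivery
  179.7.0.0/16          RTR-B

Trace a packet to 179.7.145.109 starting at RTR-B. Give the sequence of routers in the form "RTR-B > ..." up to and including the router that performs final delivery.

At RTR-B: longest match for 179.7.145.109 is 179.7.144.0/21 -> RTR-E
At RTR-E: longest match for 179.7.145.109 is 179.7.144.0/22 -> local delivery

RTR-B > RTR-E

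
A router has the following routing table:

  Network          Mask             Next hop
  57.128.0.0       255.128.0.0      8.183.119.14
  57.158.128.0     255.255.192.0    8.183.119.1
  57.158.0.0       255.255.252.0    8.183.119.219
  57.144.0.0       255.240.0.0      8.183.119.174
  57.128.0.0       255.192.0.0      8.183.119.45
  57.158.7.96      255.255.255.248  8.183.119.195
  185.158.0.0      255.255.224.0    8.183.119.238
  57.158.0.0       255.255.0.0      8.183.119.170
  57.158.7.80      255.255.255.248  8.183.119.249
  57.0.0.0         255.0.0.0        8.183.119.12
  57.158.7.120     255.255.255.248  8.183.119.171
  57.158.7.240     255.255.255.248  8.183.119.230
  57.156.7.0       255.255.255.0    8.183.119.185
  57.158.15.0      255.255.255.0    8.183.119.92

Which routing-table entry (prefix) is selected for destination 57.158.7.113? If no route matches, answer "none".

57.158.0.0/16

Entries matching 57.158.7.113:
  57.0.0.0/8 (57.0.0.0 - 57.255.255.255)
  57.128.0.0/9 (57.128.0.0 - 57.255.255.255)
  57.128.0.0/10 (57.128.0.0 - 57.191.255.255)
  57.144.0.0/12 (57.144.0.0 - 57.159.255.255)
  57.158.0.0/16 (57.158.0.0 - 57.158.255.255)
Most specific is 57.158.0.0/16.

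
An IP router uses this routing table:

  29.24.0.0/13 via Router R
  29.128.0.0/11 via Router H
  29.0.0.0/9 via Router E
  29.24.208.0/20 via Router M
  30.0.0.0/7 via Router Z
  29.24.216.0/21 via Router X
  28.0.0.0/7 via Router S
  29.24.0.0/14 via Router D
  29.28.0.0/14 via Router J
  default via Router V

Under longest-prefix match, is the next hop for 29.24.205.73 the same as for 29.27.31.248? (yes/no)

29.24.205.73: longest match 29.24.0.0/14 -> Router D
29.27.31.248: longest match 29.24.0.0/14 -> Router D

yes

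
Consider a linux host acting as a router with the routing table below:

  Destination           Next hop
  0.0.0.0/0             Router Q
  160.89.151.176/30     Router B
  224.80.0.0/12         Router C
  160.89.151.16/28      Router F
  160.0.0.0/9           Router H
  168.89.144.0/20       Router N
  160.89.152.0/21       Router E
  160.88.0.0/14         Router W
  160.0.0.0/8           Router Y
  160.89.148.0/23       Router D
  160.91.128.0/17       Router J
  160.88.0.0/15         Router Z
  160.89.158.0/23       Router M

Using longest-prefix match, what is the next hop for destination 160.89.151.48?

Router Z

Routes whose prefix contains 160.89.151.48:
  0.0.0.0/0 (default, matches everything) -> Router Q
  160.0.0.0/8 (160.0.0.0 - 160.255.255.255) -> Router Y
  160.0.0.0/9 (160.0.0.0 - 160.127.255.255) -> Router H
  160.88.0.0/14 (160.88.0.0 - 160.91.255.255) -> Router W
  160.88.0.0/15 (160.88.0.0 - 160.89.255.255) -> Router Z
More-specific entries that do NOT match:
  160.89.151.176/30 (160.89.151.176 - 160.89.151.179) does not contain 160.89.151.48
  160.89.151.16/28 (160.89.151.16 - 160.89.151.31) does not contain 160.89.151.48
  160.89.148.0/23 (160.89.148.0 - 160.89.149.255) does not contain 160.89.151.48
  160.89.158.0/23 (160.89.158.0 - 160.89.159.255) does not contain 160.89.151.48
  160.89.152.0/21 (160.89.152.0 - 160.89.159.255) does not contain 160.89.151.48
  168.89.144.0/20 (168.89.144.0 - 168.89.159.255) does not contain 160.89.151.48
  160.91.128.0/17 (160.91.128.0 - 160.91.255.255) does not contain 160.89.151.48
Longest matching prefix is /15 -> next hop Router Z.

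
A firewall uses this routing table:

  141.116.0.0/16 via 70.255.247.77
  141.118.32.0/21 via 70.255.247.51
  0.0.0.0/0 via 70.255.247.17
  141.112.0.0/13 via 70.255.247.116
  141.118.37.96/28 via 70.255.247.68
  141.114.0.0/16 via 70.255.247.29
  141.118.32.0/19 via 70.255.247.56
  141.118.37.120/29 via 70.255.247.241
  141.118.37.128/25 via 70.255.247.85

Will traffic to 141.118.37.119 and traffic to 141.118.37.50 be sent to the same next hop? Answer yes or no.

yes

141.118.37.119: longest match 141.118.32.0/21 -> 70.255.247.51
141.118.37.50: longest match 141.118.32.0/21 -> 70.255.247.51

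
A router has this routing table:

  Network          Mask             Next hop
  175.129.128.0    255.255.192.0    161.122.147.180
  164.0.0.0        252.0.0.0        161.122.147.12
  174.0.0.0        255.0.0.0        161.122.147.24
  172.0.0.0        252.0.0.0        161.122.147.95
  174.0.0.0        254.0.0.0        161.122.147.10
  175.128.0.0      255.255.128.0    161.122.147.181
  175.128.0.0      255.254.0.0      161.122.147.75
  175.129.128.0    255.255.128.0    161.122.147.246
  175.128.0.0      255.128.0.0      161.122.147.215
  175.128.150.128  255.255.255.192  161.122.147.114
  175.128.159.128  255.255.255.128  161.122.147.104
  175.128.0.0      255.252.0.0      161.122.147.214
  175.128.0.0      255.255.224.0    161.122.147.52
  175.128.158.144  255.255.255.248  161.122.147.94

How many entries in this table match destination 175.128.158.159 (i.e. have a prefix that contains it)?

5

Prefixes containing 175.128.158.159:
  172.0.0.0/6 (172.0.0.0 - 175.255.255.255)
  174.0.0.0/7 (174.0.0.0 - 175.255.255.255)
  175.128.0.0/9 (175.128.0.0 - 175.255.255.255)
  175.128.0.0/14 (175.128.0.0 - 175.131.255.255)
  175.128.0.0/15 (175.128.0.0 - 175.129.255.255)
Total matching entries: 5.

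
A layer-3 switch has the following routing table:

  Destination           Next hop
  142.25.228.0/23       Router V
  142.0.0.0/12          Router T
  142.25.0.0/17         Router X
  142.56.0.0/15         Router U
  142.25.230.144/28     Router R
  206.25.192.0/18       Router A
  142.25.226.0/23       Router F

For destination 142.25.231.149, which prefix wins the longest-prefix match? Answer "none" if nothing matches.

142.25.231.149 is outside every listed prefix and there is no default route.

none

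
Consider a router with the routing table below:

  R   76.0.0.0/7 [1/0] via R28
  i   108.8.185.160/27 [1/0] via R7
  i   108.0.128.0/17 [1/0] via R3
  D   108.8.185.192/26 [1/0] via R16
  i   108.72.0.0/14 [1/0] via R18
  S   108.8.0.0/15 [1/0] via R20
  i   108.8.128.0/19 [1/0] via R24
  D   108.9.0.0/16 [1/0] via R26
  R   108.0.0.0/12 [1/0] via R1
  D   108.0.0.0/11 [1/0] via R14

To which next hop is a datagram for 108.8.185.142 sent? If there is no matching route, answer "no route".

R20

Routes whose prefix contains 108.8.185.142:
  108.0.0.0/11 (108.0.0.0 - 108.31.255.255) -> R14
  108.0.0.0/12 (108.0.0.0 - 108.15.255.255) -> R1
  108.8.0.0/15 (108.8.0.0 - 108.9.255.255) -> R20
More-specific entries that do NOT match:
  108.8.185.160/27 (108.8.185.160 - 108.8.185.191) does not contain 108.8.185.142
  108.8.185.192/26 (108.8.185.192 - 108.8.185.255) does not contain 108.8.185.142
  108.8.128.0/19 (108.8.128.0 - 108.8.159.255) does not contain 108.8.185.142
  108.0.128.0/17 (108.0.128.0 - 108.0.255.255) does not contain 108.8.185.142
  108.9.0.0/16 (108.9.0.0 - 108.9.255.255) does not contain 108.8.185.142
Longest matching prefix is /15 -> next hop R20.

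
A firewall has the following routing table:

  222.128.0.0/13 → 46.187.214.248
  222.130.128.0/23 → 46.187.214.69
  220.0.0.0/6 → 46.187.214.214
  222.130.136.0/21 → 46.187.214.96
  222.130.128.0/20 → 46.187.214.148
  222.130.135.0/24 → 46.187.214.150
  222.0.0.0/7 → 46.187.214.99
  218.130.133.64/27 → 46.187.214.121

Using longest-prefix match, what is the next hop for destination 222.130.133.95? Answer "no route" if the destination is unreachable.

Routes whose prefix contains 222.130.133.95:
  220.0.0.0/6 (220.0.0.0 - 223.255.255.255) -> 46.187.214.214
  222.0.0.0/7 (222.0.0.0 - 223.255.255.255) -> 46.187.214.99
  222.128.0.0/13 (222.128.0.0 - 222.135.255.255) -> 46.187.214.248
  222.130.128.0/20 (222.130.128.0 - 222.130.143.255) -> 46.187.214.148
More-specific entries that do NOT match:
  218.130.133.64/27 (218.130.133.64 - 218.130.133.95) does not contain 222.130.133.95
  222.130.135.0/24 (222.130.135.0 - 222.130.135.255) does not contain 222.130.133.95
  222.130.128.0/23 (222.130.128.0 - 222.130.129.255) does not contain 222.130.133.95
  222.130.136.0/21 (222.130.136.0 - 222.130.143.255) does not contain 222.130.133.95
Longest matching prefix is /20 -> next hop 46.187.214.148.

46.187.214.148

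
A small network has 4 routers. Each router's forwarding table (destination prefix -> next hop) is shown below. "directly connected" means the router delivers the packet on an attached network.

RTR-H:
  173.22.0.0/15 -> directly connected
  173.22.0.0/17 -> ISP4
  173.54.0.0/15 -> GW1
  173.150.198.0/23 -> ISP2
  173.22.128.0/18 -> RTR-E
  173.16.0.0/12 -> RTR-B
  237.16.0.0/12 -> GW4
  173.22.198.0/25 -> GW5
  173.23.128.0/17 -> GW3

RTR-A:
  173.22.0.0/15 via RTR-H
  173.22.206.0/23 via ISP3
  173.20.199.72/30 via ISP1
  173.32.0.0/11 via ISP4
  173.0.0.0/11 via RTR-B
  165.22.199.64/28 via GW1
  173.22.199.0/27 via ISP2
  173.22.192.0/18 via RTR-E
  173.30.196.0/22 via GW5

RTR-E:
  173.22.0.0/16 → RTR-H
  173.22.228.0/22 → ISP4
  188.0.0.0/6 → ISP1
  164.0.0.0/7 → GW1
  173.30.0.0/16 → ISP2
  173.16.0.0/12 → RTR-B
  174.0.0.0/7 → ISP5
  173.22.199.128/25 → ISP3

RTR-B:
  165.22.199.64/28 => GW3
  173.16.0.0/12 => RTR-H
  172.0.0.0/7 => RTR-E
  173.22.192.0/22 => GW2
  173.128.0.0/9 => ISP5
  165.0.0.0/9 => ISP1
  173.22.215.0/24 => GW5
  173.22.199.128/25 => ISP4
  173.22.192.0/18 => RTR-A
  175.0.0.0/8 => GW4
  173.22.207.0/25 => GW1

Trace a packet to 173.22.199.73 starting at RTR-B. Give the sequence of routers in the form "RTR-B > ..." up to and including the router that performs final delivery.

At RTR-B: longest match for 173.22.199.73 is 173.22.192.0/18 -> RTR-A
At RTR-A: longest match for 173.22.199.73 is 173.22.192.0/18 -> RTR-E
At RTR-E: longest match for 173.22.199.73 is 173.22.0.0/16 -> RTR-H
At RTR-H: longest match for 173.22.199.73 is 173.22.0.0/15 -> directly connected

RTR-B > RTR-A > RTR-E > RTR-H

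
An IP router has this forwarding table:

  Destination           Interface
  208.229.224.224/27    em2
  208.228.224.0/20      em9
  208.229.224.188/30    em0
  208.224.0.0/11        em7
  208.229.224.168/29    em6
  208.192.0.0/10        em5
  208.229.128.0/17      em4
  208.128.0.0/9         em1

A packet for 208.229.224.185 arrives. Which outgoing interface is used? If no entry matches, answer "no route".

Routes whose prefix contains 208.229.224.185:
  208.128.0.0/9 (208.128.0.0 - 208.255.255.255) -> em1
  208.192.0.0/10 (208.192.0.0 - 208.255.255.255) -> em5
  208.224.0.0/11 (208.224.0.0 - 208.255.255.255) -> em7
  208.229.128.0/17 (208.229.128.0 - 208.229.255.255) -> em4
More-specific entries that do NOT match:
  208.229.224.188/30 (208.229.224.188 - 208.229.224.191) does not contain 208.229.224.185
  208.229.224.168/29 (208.229.224.168 - 208.229.224.175) does not contain 208.229.224.185
  208.229.224.224/27 (208.229.224.224 - 208.229.224.255) does not contain 208.229.224.185
  208.228.224.0/20 (208.228.224.0 - 208.228.239.255) does not contain 208.229.224.185
Longest matching prefix is /17 -> interface em4.

em4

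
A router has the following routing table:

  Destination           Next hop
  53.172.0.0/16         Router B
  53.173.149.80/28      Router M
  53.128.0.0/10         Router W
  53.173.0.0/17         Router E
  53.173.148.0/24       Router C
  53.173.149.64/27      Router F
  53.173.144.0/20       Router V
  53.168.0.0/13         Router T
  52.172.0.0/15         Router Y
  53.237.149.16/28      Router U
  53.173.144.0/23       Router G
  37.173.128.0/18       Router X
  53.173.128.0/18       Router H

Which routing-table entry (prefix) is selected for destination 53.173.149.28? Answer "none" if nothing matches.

53.173.144.0/20

Entries matching 53.173.149.28:
  53.128.0.0/10 (53.128.0.0 - 53.191.255.255)
  53.168.0.0/13 (53.168.0.0 - 53.175.255.255)
  53.173.128.0/18 (53.173.128.0 - 53.173.191.255)
  53.173.144.0/20 (53.173.144.0 - 53.173.159.255)
Most specific is 53.173.144.0/20.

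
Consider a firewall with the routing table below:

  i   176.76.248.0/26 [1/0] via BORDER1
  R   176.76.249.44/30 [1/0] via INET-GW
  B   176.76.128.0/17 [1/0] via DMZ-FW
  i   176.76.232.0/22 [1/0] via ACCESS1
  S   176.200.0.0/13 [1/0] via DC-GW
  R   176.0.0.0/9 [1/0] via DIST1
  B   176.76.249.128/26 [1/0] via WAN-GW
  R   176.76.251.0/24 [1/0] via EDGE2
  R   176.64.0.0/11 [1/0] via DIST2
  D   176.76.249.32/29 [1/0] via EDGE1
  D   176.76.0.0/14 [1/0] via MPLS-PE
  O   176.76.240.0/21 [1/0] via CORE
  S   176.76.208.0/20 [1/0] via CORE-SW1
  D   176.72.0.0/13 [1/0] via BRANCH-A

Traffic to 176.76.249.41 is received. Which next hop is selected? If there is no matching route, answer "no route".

DMZ-FW

Routes whose prefix contains 176.76.249.41:
  176.0.0.0/9 (176.0.0.0 - 176.127.255.255) -> DIST1
  176.64.0.0/11 (176.64.0.0 - 176.95.255.255) -> DIST2
  176.72.0.0/13 (176.72.0.0 - 176.79.255.255) -> BRANCH-A
  176.76.0.0/14 (176.76.0.0 - 176.79.255.255) -> MPLS-PE
  176.76.128.0/17 (176.76.128.0 - 176.76.255.255) -> DMZ-FW
More-specific entries that do NOT match:
  176.76.249.44/30 (176.76.249.44 - 176.76.249.47) does not contain 176.76.249.41
  176.76.249.32/29 (176.76.249.32 - 176.76.249.39) does not contain 176.76.249.41
  176.76.248.0/26 (176.76.248.0 - 176.76.248.63) does not contain 176.76.249.41
  176.76.249.128/26 (176.76.249.128 - 176.76.249.191) does not contain 176.76.249.41
  176.76.251.0/24 (176.76.251.0 - 176.76.251.255) does not contain 176.76.249.41
  176.76.232.0/22 (176.76.232.0 - 176.76.235.255) does not contain 176.76.249.41
  176.76.240.0/21 (176.76.240.0 - 176.76.247.255) does not contain 176.76.249.41
  176.76.208.0/20 (176.76.208.0 - 176.76.223.255) does not contain 176.76.249.41
Longest matching prefix is /17 -> next hop DMZ-FW.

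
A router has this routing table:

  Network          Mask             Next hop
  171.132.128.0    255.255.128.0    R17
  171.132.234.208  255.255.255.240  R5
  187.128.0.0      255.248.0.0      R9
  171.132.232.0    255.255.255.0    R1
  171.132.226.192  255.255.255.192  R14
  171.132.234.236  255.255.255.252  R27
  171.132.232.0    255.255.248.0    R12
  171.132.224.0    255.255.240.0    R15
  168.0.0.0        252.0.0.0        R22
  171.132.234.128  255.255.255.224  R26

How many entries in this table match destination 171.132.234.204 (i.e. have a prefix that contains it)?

Prefixes containing 171.132.234.204:
  168.0.0.0/6 (168.0.0.0 - 171.255.255.255)
  171.132.128.0/17 (171.132.128.0 - 171.132.255.255)
  171.132.224.0/20 (171.132.224.0 - 171.132.239.255)
  171.132.232.0/21 (171.132.232.0 - 171.132.239.255)
Total matching entries: 4.

4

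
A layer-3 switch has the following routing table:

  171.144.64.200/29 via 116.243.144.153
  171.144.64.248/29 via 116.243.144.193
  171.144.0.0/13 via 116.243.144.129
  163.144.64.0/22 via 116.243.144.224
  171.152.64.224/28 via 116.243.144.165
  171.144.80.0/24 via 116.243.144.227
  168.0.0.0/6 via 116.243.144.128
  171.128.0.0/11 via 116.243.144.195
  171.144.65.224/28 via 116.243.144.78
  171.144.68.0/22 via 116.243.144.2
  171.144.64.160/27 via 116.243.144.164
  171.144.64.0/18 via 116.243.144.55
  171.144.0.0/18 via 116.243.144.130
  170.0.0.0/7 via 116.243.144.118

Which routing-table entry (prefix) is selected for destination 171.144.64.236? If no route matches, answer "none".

Entries matching 171.144.64.236:
  168.0.0.0/6 (168.0.0.0 - 171.255.255.255)
  170.0.0.0/7 (170.0.0.0 - 171.255.255.255)
  171.128.0.0/11 (171.128.0.0 - 171.159.255.255)
  171.144.0.0/13 (171.144.0.0 - 171.151.255.255)
  171.144.64.0/18 (171.144.64.0 - 171.144.127.255)
Most specific is 171.144.64.0/18.

171.144.64.0/18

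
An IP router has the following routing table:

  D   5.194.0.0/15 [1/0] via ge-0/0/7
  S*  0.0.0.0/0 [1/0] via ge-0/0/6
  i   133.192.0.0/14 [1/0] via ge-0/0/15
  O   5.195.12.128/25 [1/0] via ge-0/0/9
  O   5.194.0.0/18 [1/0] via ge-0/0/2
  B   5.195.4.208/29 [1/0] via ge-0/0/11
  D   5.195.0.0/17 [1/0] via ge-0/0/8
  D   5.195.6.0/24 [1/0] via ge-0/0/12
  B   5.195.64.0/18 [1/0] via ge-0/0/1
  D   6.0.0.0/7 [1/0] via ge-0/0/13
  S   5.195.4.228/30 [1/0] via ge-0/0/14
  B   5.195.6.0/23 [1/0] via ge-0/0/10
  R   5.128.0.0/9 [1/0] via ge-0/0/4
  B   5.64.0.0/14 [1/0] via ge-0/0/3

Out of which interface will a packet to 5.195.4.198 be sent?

Routes whose prefix contains 5.195.4.198:
  0.0.0.0/0 (default, matches everything) -> ge-0/0/6
  5.128.0.0/9 (5.128.0.0 - 5.255.255.255) -> ge-0/0/4
  5.194.0.0/15 (5.194.0.0 - 5.195.255.255) -> ge-0/0/7
  5.195.0.0/17 (5.195.0.0 - 5.195.127.255) -> ge-0/0/8
More-specific entries that do NOT match:
  5.195.4.228/30 (5.195.4.228 - 5.195.4.231) does not contain 5.195.4.198
  5.195.4.208/29 (5.195.4.208 - 5.195.4.215) does not contain 5.195.4.198
  5.195.12.128/25 (5.195.12.128 - 5.195.12.255) does not contain 5.195.4.198
  5.195.6.0/24 (5.195.6.0 - 5.195.6.255) does not contain 5.195.4.198
  5.195.6.0/23 (5.195.6.0 - 5.195.7.255) does not contain 5.195.4.198
  5.194.0.0/18 (5.194.0.0 - 5.194.63.255) does not contain 5.195.4.198
  5.195.64.0/18 (5.195.64.0 - 5.195.127.255) does not contain 5.195.4.198
Longest matching prefix is /17 -> interface ge-0/0/8.

ge-0/0/8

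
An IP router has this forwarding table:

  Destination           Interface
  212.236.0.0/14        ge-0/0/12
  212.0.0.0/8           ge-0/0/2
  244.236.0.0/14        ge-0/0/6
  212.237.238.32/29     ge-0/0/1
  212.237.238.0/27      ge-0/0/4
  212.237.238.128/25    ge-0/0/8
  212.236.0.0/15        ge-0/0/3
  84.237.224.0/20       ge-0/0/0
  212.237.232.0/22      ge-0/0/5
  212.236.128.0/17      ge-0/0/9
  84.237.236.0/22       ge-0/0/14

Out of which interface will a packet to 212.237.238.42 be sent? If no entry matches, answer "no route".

Routes whose prefix contains 212.237.238.42:
  212.0.0.0/8 (212.0.0.0 - 212.255.255.255) -> ge-0/0/2
  212.236.0.0/14 (212.236.0.0 - 212.239.255.255) -> ge-0/0/12
  212.236.0.0/15 (212.236.0.0 - 212.237.255.255) -> ge-0/0/3
More-specific entries that do NOT match:
  212.237.238.32/29 (212.237.238.32 - 212.237.238.39) does not contain 212.237.238.42
  212.237.238.0/27 (212.237.238.0 - 212.237.238.31) does not contain 212.237.238.42
  212.237.238.128/25 (212.237.238.128 - 212.237.238.255) does not contain 212.237.238.42
  212.237.232.0/22 (212.237.232.0 - 212.237.235.255) does not contain 212.237.238.42
  84.237.236.0/22 (84.237.236.0 - 84.237.239.255) does not contain 212.237.238.42
  84.237.224.0/20 (84.237.224.0 - 84.237.239.255) does not contain 212.237.238.42
  212.236.128.0/17 (212.236.128.0 - 212.236.255.255) does not contain 212.237.238.42
Longest matching prefix is /15 -> interface ge-0/0/3.

ge-0/0/3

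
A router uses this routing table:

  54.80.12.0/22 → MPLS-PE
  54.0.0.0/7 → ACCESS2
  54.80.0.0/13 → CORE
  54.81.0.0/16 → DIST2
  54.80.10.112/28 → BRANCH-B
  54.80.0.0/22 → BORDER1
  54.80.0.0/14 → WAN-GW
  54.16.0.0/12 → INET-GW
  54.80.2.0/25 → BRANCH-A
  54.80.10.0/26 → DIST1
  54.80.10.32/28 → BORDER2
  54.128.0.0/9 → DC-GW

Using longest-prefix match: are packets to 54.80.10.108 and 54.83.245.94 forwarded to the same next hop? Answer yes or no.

54.80.10.108: longest match 54.80.0.0/14 -> WAN-GW
54.83.245.94: longest match 54.80.0.0/14 -> WAN-GW

yes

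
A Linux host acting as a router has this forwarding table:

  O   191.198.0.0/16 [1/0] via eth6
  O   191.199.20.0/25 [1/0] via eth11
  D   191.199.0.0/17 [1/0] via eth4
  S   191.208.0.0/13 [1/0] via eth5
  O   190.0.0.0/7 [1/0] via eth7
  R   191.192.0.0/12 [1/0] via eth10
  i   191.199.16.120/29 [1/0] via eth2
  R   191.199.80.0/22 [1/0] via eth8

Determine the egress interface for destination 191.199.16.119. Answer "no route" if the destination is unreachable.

eth4

Routes whose prefix contains 191.199.16.119:
  190.0.0.0/7 (190.0.0.0 - 191.255.255.255) -> eth7
  191.192.0.0/12 (191.192.0.0 - 191.207.255.255) -> eth10
  191.199.0.0/17 (191.199.0.0 - 191.199.127.255) -> eth4
More-specific entries that do NOT match:
  191.199.16.120/29 (191.199.16.120 - 191.199.16.127) does not contain 191.199.16.119
  191.199.20.0/25 (191.199.20.0 - 191.199.20.127) does not contain 191.199.16.119
  191.199.80.0/22 (191.199.80.0 - 191.199.83.255) does not contain 191.199.16.119
Longest matching prefix is /17 -> interface eth4.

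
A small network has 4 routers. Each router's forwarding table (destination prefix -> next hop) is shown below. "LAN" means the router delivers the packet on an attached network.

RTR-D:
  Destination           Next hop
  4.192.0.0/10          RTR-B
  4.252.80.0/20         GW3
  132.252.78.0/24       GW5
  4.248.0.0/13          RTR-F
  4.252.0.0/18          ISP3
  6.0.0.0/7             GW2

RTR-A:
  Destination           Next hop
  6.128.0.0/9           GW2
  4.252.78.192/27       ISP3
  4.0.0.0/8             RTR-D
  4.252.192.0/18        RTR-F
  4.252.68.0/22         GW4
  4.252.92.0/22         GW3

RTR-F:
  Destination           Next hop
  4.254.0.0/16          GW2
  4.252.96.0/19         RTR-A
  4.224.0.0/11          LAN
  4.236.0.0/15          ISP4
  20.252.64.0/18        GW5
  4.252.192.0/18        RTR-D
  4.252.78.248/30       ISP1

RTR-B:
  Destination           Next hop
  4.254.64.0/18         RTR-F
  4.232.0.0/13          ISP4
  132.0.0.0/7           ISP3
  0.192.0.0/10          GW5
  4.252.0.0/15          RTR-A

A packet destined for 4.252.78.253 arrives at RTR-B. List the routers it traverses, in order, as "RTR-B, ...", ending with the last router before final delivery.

At RTR-B: longest match for 4.252.78.253 is 4.252.0.0/15 -> RTR-A
At RTR-A: longest match for 4.252.78.253 is 4.0.0.0/8 -> RTR-D
At RTR-D: longest match for 4.252.78.253 is 4.248.0.0/13 -> RTR-F
At RTR-F: longest match for 4.252.78.253 is 4.224.0.0/11 -> LAN

RTR-B, RTR-A, RTR-D, RTR-F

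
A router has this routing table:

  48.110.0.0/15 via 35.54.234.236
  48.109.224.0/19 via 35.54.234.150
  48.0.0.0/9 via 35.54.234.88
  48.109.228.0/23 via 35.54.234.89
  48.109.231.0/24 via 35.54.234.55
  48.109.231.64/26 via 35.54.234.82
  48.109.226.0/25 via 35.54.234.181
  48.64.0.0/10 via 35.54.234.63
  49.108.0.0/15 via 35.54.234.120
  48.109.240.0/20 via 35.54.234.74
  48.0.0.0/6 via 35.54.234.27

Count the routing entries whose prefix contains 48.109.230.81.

Prefixes containing 48.109.230.81:
  48.0.0.0/6 (48.0.0.0 - 51.255.255.255)
  48.0.0.0/9 (48.0.0.0 - 48.127.255.255)
  48.64.0.0/10 (48.64.0.0 - 48.127.255.255)
  48.109.224.0/19 (48.109.224.0 - 48.109.255.255)
Total matching entries: 4.

4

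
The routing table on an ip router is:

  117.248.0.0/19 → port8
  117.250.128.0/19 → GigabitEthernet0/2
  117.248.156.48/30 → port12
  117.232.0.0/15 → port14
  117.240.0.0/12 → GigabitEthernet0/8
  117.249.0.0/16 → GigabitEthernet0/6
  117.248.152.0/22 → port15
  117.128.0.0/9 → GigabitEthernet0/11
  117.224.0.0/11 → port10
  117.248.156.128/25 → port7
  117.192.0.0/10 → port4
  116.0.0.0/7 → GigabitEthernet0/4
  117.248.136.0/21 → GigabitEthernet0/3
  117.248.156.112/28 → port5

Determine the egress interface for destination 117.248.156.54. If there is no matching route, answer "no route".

Routes whose prefix contains 117.248.156.54:
  116.0.0.0/7 (116.0.0.0 - 117.255.255.255) -> GigabitEthernet0/4
  117.128.0.0/9 (117.128.0.0 - 117.255.255.255) -> GigabitEthernet0/11
  117.192.0.0/10 (117.192.0.0 - 117.255.255.255) -> port4
  117.224.0.0/11 (117.224.0.0 - 117.255.255.255) -> port10
  117.240.0.0/12 (117.240.0.0 - 117.255.255.255) -> GigabitEthernet0/8
More-specific entries that do NOT match:
  117.248.156.48/30 (117.248.156.48 - 117.248.156.51) does not contain 117.248.156.54
  117.248.156.112/28 (117.248.156.112 - 117.248.156.127) does not contain 117.248.156.54
  117.248.156.128/25 (117.248.156.128 - 117.248.156.255) does not contain 117.248.156.54
  117.248.152.0/22 (117.248.152.0 - 117.248.155.255) does not contain 117.248.156.54
  117.248.136.0/21 (117.248.136.0 - 117.248.143.255) does not contain 117.248.156.54
  117.248.0.0/19 (117.248.0.0 - 117.248.31.255) does not contain 117.248.156.54
  117.250.128.0/19 (117.250.128.0 - 117.250.159.255) does not contain 117.248.156.54
  117.249.0.0/16 (117.249.0.0 - 117.249.255.255) does not contain 117.248.156.54
  117.232.0.0/15 (117.232.0.0 - 117.233.255.255) does not contain 117.248.156.54
Longest matching prefix is /12 -> interface GigabitEthernet0/8.

GigabitEthernet0/8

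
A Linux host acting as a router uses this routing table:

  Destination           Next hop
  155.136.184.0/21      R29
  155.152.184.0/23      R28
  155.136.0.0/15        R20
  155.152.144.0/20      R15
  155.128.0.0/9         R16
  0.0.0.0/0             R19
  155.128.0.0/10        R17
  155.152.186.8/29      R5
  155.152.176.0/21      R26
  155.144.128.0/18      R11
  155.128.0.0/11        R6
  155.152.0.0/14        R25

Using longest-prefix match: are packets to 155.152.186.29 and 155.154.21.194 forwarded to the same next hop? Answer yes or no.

155.152.186.29: longest match 155.152.0.0/14 -> R25
155.154.21.194: longest match 155.152.0.0/14 -> R25

yes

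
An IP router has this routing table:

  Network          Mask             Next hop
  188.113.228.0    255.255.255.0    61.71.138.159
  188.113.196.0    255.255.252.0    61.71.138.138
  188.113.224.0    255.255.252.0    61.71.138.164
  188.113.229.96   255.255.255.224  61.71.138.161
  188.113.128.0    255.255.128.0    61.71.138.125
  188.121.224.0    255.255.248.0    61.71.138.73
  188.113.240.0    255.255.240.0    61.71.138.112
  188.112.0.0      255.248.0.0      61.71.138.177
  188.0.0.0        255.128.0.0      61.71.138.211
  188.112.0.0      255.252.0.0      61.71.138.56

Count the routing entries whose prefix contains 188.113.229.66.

4

Prefixes containing 188.113.229.66:
  188.0.0.0/9 (188.0.0.0 - 188.127.255.255)
  188.112.0.0/13 (188.112.0.0 - 188.119.255.255)
  188.112.0.0/14 (188.112.0.0 - 188.115.255.255)
  188.113.128.0/17 (188.113.128.0 - 188.113.255.255)
Total matching entries: 4.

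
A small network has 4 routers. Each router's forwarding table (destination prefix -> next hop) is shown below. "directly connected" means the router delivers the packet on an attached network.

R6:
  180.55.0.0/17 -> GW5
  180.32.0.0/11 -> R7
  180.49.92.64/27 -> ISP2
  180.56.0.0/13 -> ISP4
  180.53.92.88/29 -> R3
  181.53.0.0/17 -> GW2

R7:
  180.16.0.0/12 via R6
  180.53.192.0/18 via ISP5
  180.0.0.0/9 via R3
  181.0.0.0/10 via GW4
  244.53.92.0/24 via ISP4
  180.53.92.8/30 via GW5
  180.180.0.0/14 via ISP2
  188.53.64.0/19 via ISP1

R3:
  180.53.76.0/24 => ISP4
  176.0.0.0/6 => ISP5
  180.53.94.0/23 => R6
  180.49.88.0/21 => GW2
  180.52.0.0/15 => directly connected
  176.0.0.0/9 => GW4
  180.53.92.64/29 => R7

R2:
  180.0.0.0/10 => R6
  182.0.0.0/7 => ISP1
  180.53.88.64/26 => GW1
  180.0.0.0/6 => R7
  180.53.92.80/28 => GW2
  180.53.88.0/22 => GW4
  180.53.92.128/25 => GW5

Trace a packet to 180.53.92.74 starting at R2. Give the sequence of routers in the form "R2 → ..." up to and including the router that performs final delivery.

At R2: longest match for 180.53.92.74 is 180.0.0.0/10 -> R6
At R6: longest match for 180.53.92.74 is 180.32.0.0/11 -> R7
At R7: longest match for 180.53.92.74 is 180.0.0.0/9 -> R3
At R3: longest match for 180.53.92.74 is 180.52.0.0/15 -> directly connected

R2 → R6 → R7 → R3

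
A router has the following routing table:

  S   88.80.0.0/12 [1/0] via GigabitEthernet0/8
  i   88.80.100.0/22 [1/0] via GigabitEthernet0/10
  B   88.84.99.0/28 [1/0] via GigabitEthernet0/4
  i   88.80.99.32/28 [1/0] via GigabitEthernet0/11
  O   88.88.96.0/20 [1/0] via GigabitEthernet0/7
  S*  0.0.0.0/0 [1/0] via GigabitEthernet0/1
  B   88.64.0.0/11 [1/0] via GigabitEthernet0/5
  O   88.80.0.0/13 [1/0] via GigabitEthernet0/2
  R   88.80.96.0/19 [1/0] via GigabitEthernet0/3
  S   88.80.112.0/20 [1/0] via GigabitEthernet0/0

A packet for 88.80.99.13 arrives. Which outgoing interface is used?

Routes whose prefix contains 88.80.99.13:
  0.0.0.0/0 (default, matches everything) -> GigabitEthernet0/1
  88.64.0.0/11 (88.64.0.0 - 88.95.255.255) -> GigabitEthernet0/5
  88.80.0.0/12 (88.80.0.0 - 88.95.255.255) -> GigabitEthernet0/8
  88.80.0.0/13 (88.80.0.0 - 88.87.255.255) -> GigabitEthernet0/2
  88.80.96.0/19 (88.80.96.0 - 88.80.127.255) -> GigabitEthernet0/3
More-specific entries that do NOT match:
  88.84.99.0/28 (88.84.99.0 - 88.84.99.15) does not contain 88.80.99.13
  88.80.99.32/28 (88.80.99.32 - 88.80.99.47) does not contain 88.80.99.13
  88.80.100.0/22 (88.80.100.0 - 88.80.103.255) does not contain 88.80.99.13
  88.88.96.0/20 (88.88.96.0 - 88.88.111.255) does not contain 88.80.99.13
  88.80.112.0/20 (88.80.112.0 - 88.80.127.255) does not contain 88.80.99.13
Longest matching prefix is /19 -> interface GigabitEthernet0/3.

GigabitEthernet0/3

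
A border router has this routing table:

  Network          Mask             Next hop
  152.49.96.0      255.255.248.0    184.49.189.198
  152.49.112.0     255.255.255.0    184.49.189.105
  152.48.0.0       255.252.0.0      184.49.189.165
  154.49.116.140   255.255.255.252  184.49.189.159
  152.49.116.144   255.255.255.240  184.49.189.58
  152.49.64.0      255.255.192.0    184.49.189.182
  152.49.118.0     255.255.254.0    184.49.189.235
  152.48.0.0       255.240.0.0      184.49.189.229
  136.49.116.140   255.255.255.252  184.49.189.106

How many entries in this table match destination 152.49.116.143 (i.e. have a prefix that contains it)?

3

Prefixes containing 152.49.116.143:
  152.48.0.0/12 (152.48.0.0 - 152.63.255.255)
  152.48.0.0/14 (152.48.0.0 - 152.51.255.255)
  152.49.64.0/18 (152.49.64.0 - 152.49.127.255)
Total matching entries: 3.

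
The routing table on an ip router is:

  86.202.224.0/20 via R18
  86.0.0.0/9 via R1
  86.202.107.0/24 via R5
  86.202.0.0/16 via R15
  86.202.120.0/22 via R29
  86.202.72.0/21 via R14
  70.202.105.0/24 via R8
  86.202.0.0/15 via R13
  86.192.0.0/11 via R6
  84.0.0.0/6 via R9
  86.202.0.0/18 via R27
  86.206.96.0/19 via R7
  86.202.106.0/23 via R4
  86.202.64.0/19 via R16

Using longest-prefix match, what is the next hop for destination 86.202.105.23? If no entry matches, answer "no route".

R15

Routes whose prefix contains 86.202.105.23:
  84.0.0.0/6 (84.0.0.0 - 87.255.255.255) -> R9
  86.192.0.0/11 (86.192.0.0 - 86.223.255.255) -> R6
  86.202.0.0/15 (86.202.0.0 - 86.203.255.255) -> R13
  86.202.0.0/16 (86.202.0.0 - 86.202.255.255) -> R15
More-specific entries that do NOT match:
  86.202.107.0/24 (86.202.107.0 - 86.202.107.255) does not contain 86.202.105.23
  70.202.105.0/24 (70.202.105.0 - 70.202.105.255) does not contain 86.202.105.23
  86.202.106.0/23 (86.202.106.0 - 86.202.107.255) does not contain 86.202.105.23
  86.202.120.0/22 (86.202.120.0 - 86.202.123.255) does not contain 86.202.105.23
  86.202.72.0/21 (86.202.72.0 - 86.202.79.255) does not contain 86.202.105.23
  86.202.224.0/20 (86.202.224.0 - 86.202.239.255) does not contain 86.202.105.23
  86.206.96.0/19 (86.206.96.0 - 86.206.127.255) does not contain 86.202.105.23
  86.202.64.0/19 (86.202.64.0 - 86.202.95.255) does not contain 86.202.105.23
  86.202.0.0/18 (86.202.0.0 - 86.202.63.255) does not contain 86.202.105.23
Longest matching prefix is /16 -> next hop R15.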